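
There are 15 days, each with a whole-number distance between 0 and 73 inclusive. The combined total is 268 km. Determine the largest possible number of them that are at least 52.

5

Suppose k of them are at least 52. Those contribute at least 52 each and the other 15 − k at least 0 each.
So the total is at least 52k + 0(15 − k) = 0 + 52k. This must be ≤ 268, giving k ≤ 5.
k = 5 is achieved by 5 values at 52 and 10 at 0, total 260; add 8 to one value (staying below 52) to reach 268.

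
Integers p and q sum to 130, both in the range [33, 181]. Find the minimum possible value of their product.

pq = p(130 − p) is concave in p, so over [33, 97] it is minimized at an endpoint.
The extreme feasible split is p = 33, q = 97, giving pq = 3201.

3201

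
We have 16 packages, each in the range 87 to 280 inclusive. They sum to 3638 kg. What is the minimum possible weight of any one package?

Minimizing one value means maximizing the remaining 15.
The other 15 can take up 15 × 280 = 4200 ≥ 3638 − 87, so one package can sit at its floor of 87.
Achievable: one at 87 and the other 15 totalling 3551, which fits since 15 × 87 ≤ 3551 ≤ 15 × 280.

87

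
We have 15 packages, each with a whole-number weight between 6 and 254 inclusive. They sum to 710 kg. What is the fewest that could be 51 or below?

Each value above 51 is at least 52, contributing at least 52 − 6 = 46 above the floor 6.
The sum exceeds the floor total 90 by 620, so at most ⌊620/46⌋ = 13 exceed 51, and at least 2 are ≤ 51.
Exactly 2 works: 2 values at 6 and 13 at 52 total 688; raise one of the low values by 22 (still ≤ 51) to hit 710.

2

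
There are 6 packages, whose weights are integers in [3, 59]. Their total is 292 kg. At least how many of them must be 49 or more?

If only k of them are at least 49, the other 6 − k are at most 48, so the total is at most k·59 + (6 − k)·48.
This must reach 292, so k·59 + (6 − k)·48 ≥ 292, giving k ≥ 1.
Exactly 1 works: 1 value at 59 and 5 at 48 total 299; lower one of the high values by 7 (still ≥ 49) to hit 292.

1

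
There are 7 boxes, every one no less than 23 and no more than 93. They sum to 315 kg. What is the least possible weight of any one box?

23

Minimizing one value means maximizing the remaining 6.
The other 6 can take up 6 × 93 = 558 ≥ 315 − 23, so one box can sit at its floor of 23.
Achievable: one at 23 and the other 6 totalling 292, which fits since 6 × 23 ≤ 292 ≤ 6 × 93.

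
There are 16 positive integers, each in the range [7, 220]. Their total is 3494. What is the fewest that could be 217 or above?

10

Suppose at most 16 − j of them reach 217; then j values are ≤ 216 and the rest ≤ 220.
The total is then ≤ 216·j + 220·(16 − j) = 3520 − 4j. For this to be ≥ 3494 we need j ≤ 6, so at least 16 − 6 = 10 must reach 217.
Exactly 10 works: 10 values at 220 and 6 at 216 total 3496; lower one of the high values by 2 (still ≥ 217) to hit 3494.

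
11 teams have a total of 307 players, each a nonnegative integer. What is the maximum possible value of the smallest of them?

The 11 values sum to 307, so their minimum is at most ⌊307/11⌋ = 27.
Achievable: 1 of them at 27 and 10 at 28 total 307.

27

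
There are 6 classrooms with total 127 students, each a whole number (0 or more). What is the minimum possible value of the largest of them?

The average is 127/6 > 21, so not all 6 can be 21 or less; the largest is ≥ 22.
Achievable: 1 of them at 22 and 5 at 21 total 127.

22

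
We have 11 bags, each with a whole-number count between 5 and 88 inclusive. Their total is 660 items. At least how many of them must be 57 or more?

2

Suppose at most 11 − j of them reach 57; then j values are ≤ 56 and the rest ≤ 88.
The total is then ≤ 56·j + 88·(11 − j) = 968 − 32j. For this to be ≥ 660 we need j ≤ 9, so at least 11 − 9 = 2 must reach 57.
Exactly 2 works: 2 values at 88 and 9 at 56 total 680; lower one of the high values by 20 (still ≥ 57) to hit 660.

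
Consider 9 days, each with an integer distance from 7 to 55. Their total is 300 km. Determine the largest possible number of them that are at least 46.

6

If k of the values are ≥ 46, the total is ≥ 46k + 7(9 − k).
Setting 46k + 7(9 − k) ≤ 300 gives 39k ≤ 237, so k ≤ 6.
k = 6 is achieved by 6 values at 46 and 3 at 7, total 297; add 3 to one value (staying below 46) to reach 300.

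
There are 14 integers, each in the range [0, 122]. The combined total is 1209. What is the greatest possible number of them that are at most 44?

Each value at 44 or below falls at least 122 − 44 = 78 short of the ceiling 122.
The ceiling total is 14 × 122 = 1708, and we need 1209, so at most ⌊(1708 − 1209)/78⌋ = 6 can be that low.
k = 6 is achieved by 6 values at 44 and 8 at 122, total 1240; lower one of the 122's by 31 (still > 44) to reach 1209.

6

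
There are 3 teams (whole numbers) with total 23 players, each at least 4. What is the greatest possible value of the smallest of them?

7

If every one of the 3 were at least 8, the total would be at least 3 × 8 = 24 > 23.
Achievable: 1 of them at 7 and 2 at 8 total 23.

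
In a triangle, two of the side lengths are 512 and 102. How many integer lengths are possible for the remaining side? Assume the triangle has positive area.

The triangle inequality gives |512 − 102| < c < 512 + 102, i.e. 410 < c < 614.
So c can be any integer from 411 to 613: 203 values.

203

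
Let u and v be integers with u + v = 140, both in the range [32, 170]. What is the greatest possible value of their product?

4900

With u + v fixed, uv peaks when the two are closest together.
Taking u = 70 and v = 70 (both in [32, 170]) gives uv = 4900.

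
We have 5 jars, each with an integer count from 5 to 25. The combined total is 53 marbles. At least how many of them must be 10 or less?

If only k of them are at most 10, the other 5 − k are at least 11, so the total is at least (5 − k)·11 + k·5.
This is ≤ 53, so (5 − k)·11 + 5k ≤ 53, which gives k ≥ 1.
Exactly 1 works: 1 value at 5 and 4 at 11 total 49; raise one of the low values by 4 (still ≤ 10) to hit 53.

1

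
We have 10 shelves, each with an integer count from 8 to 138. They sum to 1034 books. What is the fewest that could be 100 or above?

2

Each value short of 100 is at most 99, costing at least 138 − 99 = 39 against the maximum total of 1380.
We can afford to lose at most 1380 − 1034 = 346, so at most ⌊346/39⌋ = 8 fall short, and at least 2 are ≥ 100.
Exactly 2 works: 2 values at 138 and 8 at 99 total 1068; lower one of the high values by 34 (still ≥ 100) to hit 1034.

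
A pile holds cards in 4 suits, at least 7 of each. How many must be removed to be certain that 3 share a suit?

9

You could draw 2 of every suit without reaching 3 of any — 8 in all.
One more forces 3 of some suit, so 8 + 1 = 9.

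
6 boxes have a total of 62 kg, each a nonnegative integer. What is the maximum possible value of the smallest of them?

10

The average is 62/6 < 11, so some value is ≤ 10.
Taking 4 copies of 10 and 2 copies of 11 gives exactly 62, so 10 is attained.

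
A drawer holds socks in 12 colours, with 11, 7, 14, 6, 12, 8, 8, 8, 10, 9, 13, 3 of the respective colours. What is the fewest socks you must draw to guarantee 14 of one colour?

In the worst case you take as many as possible of each colour without reaching 14: 11 + 7 + 13 + 6 + 12 + 8 + 8 + 8 + 10 + 9 + 13 + 3 = 108.
The next one must give 14 of some colour, so 108 + 1 = 109.

109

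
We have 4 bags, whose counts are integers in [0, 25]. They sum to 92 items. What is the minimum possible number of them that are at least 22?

Suppose at most 4 − j of them reach 22; then j values are ≤ 21 and the rest ≤ 25.
The total is then ≤ 21·j + 25·(4 − j) = 100 − 4j. For this to be ≥ 92 we need j ≤ 2, so at least 4 − 2 = 2 must reach 22.
Exactly 2 works: 2 values at 25 and 2 at 21 total 92.

2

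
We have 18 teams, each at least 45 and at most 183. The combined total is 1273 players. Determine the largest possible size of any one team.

183

Maximizing one value means minimizing the remaining 17.
The other 17 contribute at least 17 × 45 = 765, leaving at most 1273 − 765 = 508.
But each team is capped at 183, so the maximum is 183.
Achievable: one at 183 and the other 17 totalling 1090, which fits since 17 × 45 ≤ 1090 ≤ 17 × 183.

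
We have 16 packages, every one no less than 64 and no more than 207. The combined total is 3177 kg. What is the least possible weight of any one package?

72

Minimizing one value means maximizing the remaining 15.
The other 15 contribute at most 15 × 207 = 3105, leaving at least 3177 − 3105 = 72.
Since 72 ≥ 64, this is achievable: one at 72 and 15 at 207.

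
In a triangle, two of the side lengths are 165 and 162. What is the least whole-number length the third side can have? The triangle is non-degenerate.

4

The third side must exceed |165 − 162| = 3.
The smallest integer above 3 is 4.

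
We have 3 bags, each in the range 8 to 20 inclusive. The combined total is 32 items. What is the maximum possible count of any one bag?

Maximizing one value means minimizing the remaining 2.
The other 2 contribute at least 2 × 8 = 16, leaving at most 32 − 16 = 16.
Since 16 ≤ 20, this is achievable: one at 16 and 2 at 8.

16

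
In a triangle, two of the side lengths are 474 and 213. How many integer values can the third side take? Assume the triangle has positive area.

425

The triangle inequality gives |474 − 213| < c < 474 + 213, i.e. 261 < c < 687.
So c can be any integer from 262 to 686: 425 values.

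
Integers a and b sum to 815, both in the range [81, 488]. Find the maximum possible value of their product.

166056

For a fixed sum, the product ab is largest when a and b are as close as possible.
Taking a = 407 and b = 408 (both in [81, 488]) gives ab = 166056.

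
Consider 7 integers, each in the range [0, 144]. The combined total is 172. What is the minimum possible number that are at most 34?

3

Each value above 34 is at least 35, contributing at least 35 − 0 = 35 above the floor 0.
The sum exceeds the floor total 0 by 172, so at most ⌊172/35⌋ = 4 exceed 34, and at least 3 are ≤ 34.
Exactly 3 works: 3 values at 0 and 4 at 35 total 140; raise one of the low values by 32 (still ≤ 34) to hit 172.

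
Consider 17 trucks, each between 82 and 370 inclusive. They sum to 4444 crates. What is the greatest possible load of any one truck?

Maximizing one value means minimizing the remaining 16.
The other 16 contribute at least 16 × 82 = 1312, leaving at most 4444 − 1312 = 3132.
But each truck is capped at 370, so the maximum is 370.
Achievable: one at 370 and the other 16 totalling 4074, which fits since 16 × 82 ≤ 4074 ≤ 16 × 370.

370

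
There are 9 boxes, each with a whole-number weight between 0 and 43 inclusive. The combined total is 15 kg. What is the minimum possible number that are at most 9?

8

If only k of them are at most 9, the other 9 − k are at least 10, so the total is at least (9 − k)·10 + k·0.
This is ≤ 15, so (9 − k)·10 + 0k ≤ 15, which gives k ≥ 8.
Exactly 8 works: 8 values at 0 and 1 at 10 total 10; raise one of the low values by 5 (still ≤ 9) to hit 15.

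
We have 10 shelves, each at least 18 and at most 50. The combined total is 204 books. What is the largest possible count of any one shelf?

42

Maximizing one value means minimizing the remaining 9.
The other 9 contribute at least 9 × 18 = 162, leaving at most 204 − 162 = 42.
Since 42 ≤ 50, this is achievable: one at 42 and 9 at 18.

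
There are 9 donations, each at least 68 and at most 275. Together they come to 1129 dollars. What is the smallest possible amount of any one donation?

Minimizing one value means maximizing the remaining 8.
The other 8 can take up 8 × 275 = 2200 ≥ 1129 − 68, so one donation can sit at its floor of 68.
Achievable: one at 68 and the other 8 totalling 1061, which fits since 8 × 68 ≤ 1061 ≤ 8 × 275.

68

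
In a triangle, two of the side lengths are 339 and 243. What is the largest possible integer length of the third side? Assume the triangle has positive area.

581

The third side must be less than 339 + 243 = 582.
The largest integer below 582 is 581.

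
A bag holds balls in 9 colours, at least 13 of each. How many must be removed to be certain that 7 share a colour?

55

You could draw 6 of every colour without reaching 7 of any — 54 in all.
One more forces 7 of some colour, so 54 + 1 = 55.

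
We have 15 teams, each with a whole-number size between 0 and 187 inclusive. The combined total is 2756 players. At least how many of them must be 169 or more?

Each value short of 169 is at most 168, costing at least 187 − 168 = 19 against the maximum total of 2805.
We can afford to lose at most 2805 − 2756 = 49, so at most ⌊49/19⌋ = 2 fall short, and at least 13 are ≥ 169.
Exactly 13 works: 13 values at 187 and 2 at 168 total 2767; lower one of the high values by 11 (still ≥ 169) to hit 2756.

13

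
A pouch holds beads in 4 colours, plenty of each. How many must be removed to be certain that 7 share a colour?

25

You could draw 6 of every colour without reaching 7 of any — 24 in all.
One more forces 7 of some colour, so 24 + 1 = 25.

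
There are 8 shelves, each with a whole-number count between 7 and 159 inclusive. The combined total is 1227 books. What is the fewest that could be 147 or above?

5

Each value short of 147 is at most 146, costing at least 159 − 146 = 13 against the maximum total of 1272.
We can afford to lose at most 1272 − 1227 = 45, so at most ⌊45/13⌋ = 3 fall short, and at least 5 are ≥ 147.
Exactly 5 works: 5 values at 159 and 3 at 146 total 1233; lower one of the high values by 6 (still ≥ 147) to hit 1227.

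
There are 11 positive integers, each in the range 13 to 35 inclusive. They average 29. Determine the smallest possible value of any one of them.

13

Minimizing one value means maximizing the remaining 10.
The total is 11 × 29 = 319.
The other 10 can take up 10 × 35 = 350 ≥ 319 − 13, so one integer can sit at its floor of 13.
Achievable: one at 13 and the other 10 totalling 306, which fits since 10 × 13 ≤ 306 ≤ 10 × 35.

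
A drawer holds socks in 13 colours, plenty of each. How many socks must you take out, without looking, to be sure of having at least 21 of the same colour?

261

In the worst case you draw 20 of each of the 13 colours: 13 × 20 = 260.
One more forces 21 of some colour, so 260 + 1 = 261.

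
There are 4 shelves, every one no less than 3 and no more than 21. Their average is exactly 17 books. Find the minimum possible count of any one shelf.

To make one shelf as small as possible, make the other 3 as large as possible.
The total is 4 × 17 = 68.
The other 3 contribute at most 3 × 21 = 63, leaving at least 68 − 63 = 5.
Since 5 ≥ 3, this is achievable: one at 5 and 3 at 21.

5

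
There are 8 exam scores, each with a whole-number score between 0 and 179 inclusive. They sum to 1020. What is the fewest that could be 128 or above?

1

Each value short of 128 is at most 127, costing at least 179 − 127 = 52 against the maximum total of 1432.
We can afford to lose at most 1432 − 1020 = 412, so at most ⌊412/52⌋ = 7 fall short, and at least 1 are ≥ 128.
Exactly 1 works: 1 value at 179 and 7 at 127 total 1068; lower one of the high values by 48 (still ≥ 128) to hit 1020.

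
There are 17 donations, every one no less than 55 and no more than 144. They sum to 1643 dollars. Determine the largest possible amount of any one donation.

Maximizing one value means minimizing the remaining 16.
The other 16 contribute at least 16 × 55 = 880, leaving at most 1643 − 880 = 763.
But each donation is capped at 144, so the maximum is 144.
Achievable: one at 144 and the other 16 totalling 1499, which fits since 16 × 55 ≤ 1499 ≤ 16 × 144.

144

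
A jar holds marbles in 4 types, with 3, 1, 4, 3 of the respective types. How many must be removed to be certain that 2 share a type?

In the worst case you take as many as possible of each type without reaching 2: 1 + 1 + 1 + 1 = 4.
The next one must give 2 of some type, so 4 + 1 = 5.

5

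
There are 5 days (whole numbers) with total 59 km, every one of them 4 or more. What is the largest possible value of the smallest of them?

11

If every one of the 5 were at least 12, the total would be at least 5 × 12 = 60 > 59.
Achievable: 1 of them at 11 and 4 at 12 total 59.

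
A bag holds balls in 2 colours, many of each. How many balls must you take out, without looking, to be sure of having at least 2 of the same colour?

3

In the worst case you draw 1 of each of the 2 colours: 2 × 1 = 2.
One more forces 2 of some colour, so 2 + 1 = 3.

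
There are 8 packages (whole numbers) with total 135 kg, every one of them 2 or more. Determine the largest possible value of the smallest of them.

The average is 135/8 < 17, so some value is ≤ 16.
Achievable: 1 of them at 16 and 7 at 17 total 135.

16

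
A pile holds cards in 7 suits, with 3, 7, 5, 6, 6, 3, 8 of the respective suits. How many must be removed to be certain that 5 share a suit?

27

In the worst case you take as many as possible of each suit without reaching 5: 3 + 4 + 4 + 4 + 4 + 3 + 4 = 26.
The next one must give 5 of some suit, so 26 + 1 = 27.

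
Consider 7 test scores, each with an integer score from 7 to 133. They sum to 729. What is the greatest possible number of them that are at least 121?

5

If k of the values are ≥ 121, the total is ≥ 121k + 7(7 − k).
Setting 121k + 7(7 − k) ≤ 729 gives 114k ≤ 680, so k ≤ 5.
k = 5 is achieved by 5 values at 121 and 2 at 7, total 619; add 110 to one value (staying below 121) to reach 729.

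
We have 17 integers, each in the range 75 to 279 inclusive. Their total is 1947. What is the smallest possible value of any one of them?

75

Minimizing one value means maximizing the remaining 16.
The other 16 can take up 16 × 279 = 4464 ≥ 1947 − 75, so one integer can sit at its floor of 75.
Achievable: one at 75 and the other 16 totalling 1872, which fits since 16 × 75 ≤ 1872 ≤ 16 × 279.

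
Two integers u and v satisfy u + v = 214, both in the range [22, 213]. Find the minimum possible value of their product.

4224

For a fixed sum, uv is smallest when u and v are as far apart as possible.
At the endpoint u = 22, v = 214 − 22 = 192, so uv = 22 × 192 = 4224.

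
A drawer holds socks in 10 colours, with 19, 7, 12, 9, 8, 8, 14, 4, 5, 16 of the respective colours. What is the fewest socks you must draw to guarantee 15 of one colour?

96

In the worst case you take as many as possible of each colour without reaching 15: 14 + 7 + 12 + 9 + 8 + 8 + 14 + 4 + 5 + 14 = 95.
The next one must give 15 of some colour, so 95 + 1 = 96.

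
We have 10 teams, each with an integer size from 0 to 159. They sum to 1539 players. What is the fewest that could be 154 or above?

Each value short of 154 is at most 153, costing at least 159 − 153 = 6 against the maximum total of 1590.
We can afford to lose at most 1590 − 1539 = 51, so at most ⌊51/6⌋ = 8 fall short, and at least 2 are ≥ 154.
Exactly 2 works: 2 values at 159 and 8 at 153 total 1542; lower one of the high values by 3 (still ≥ 154) to hit 1539.

2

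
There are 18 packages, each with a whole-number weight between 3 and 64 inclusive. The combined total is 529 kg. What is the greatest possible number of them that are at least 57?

If k of the values are ≥ 57, the total is ≥ 57k + 3(18 − k).
Setting 57k + 3(18 − k) ≤ 529 gives 54k ≤ 475, so k ≤ 8.
k = 8 is achieved by 8 values at 57 and 10 at 3, total 486; add 43 to one value (staying below 57) to reach 529.

8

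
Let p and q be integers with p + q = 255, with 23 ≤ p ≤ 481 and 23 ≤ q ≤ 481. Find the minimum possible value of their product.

Since p + q is fixed, pushing one of them to its bound minimizes the product.
At the endpoint p = 23, q = 255 − 23 = 232, so pq = 23 × 232 = 5336.

5336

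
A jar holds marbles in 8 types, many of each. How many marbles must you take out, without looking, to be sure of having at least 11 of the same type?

81

In the worst case you draw 10 of each of the 8 types: 8 × 10 = 80.
One more forces 11 of some type, so 80 + 1 = 81.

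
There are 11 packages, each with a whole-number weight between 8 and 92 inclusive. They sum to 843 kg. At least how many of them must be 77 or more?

1

If only k of them are at least 77, the other 11 − k are at most 76, so the total is at most k·92 + (11 − k)·76.
This must reach 843, so k·92 + (11 − k)·76 ≥ 843, giving k ≥ 1.
Exactly 1 works: 1 value at 92 and 10 at 76 total 852; lower one of the high values by 9 (still ≥ 77) to hit 843.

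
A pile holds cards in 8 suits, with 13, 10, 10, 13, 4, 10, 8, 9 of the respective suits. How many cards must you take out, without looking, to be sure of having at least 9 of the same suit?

61

In the worst case you take as many as possible of each suit without reaching 9: 8 + 8 + 8 + 8 + 4 + 8 + 8 + 8 = 60.
The next one must give 9 of some suit, so 60 + 1 = 61.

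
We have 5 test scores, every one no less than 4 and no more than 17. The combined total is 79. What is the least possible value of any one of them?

To make one score as small as possible, make the other 4 as large as possible.
The other 4 contribute at most 4 × 17 = 68, leaving at least 79 − 68 = 11.
Since 11 ≥ 4, this is achievable: one at 11 and 4 at 17.

11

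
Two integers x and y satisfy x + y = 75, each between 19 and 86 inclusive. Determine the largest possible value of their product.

1406

With x + y fixed, xy peaks when the two are closest together.
Taking x = 37 and y = 38 (both in [19, 86]) gives xy = 1406.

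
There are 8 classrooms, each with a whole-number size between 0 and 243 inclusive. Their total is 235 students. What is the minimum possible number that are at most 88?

Let j be the number exceeding 88. Then the total is ≥ 89·j + 0·(8 − j) = 0 + 89j.
So 89j ≤ 235 and j ≤ 2; hence at least 8 − 2 = 6 are ≤ 88.
Exactly 6 works: 6 values at 0 and 2 at 89 total 178; raise one of the low values by 57 (still ≤ 88) to hit 235.

6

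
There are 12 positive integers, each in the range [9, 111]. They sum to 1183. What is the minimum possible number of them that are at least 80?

If only k of them are at least 80, the other 12 − k are at most 79, so the total is at most k·111 + (12 − k)·79.
This must reach 1183, so k·111 + (12 − k)·79 ≥ 1183, giving k ≥ 8.
Exactly 8 works: 8 values at 111 and 4 at 79 total 1204; lower one of the high values by 21 (still ≥ 80) to hit 1183.

8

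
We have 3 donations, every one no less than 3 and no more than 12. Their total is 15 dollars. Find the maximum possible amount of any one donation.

9

Maximizing one value means minimizing the remaining 2.
The other 2 contribute at least 2 × 3 = 6, leaving at most 15 − 6 = 9.
Since 9 ≤ 12, this is achievable: one at 9 and 2 at 3.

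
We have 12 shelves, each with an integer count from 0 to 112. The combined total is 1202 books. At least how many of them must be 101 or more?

1

If only k of them are at least 101, the other 12 − k are at most 100, so the total is at most k·112 + (12 − k)·100.
This must reach 1202, so k·112 + (12 − k)·100 ≥ 1202, giving k ≥ 1.
Exactly 1 works: 1 value at 112 and 11 at 100 total 1212; lower one of the high values by 10 (still ≥ 101) to hit 1202.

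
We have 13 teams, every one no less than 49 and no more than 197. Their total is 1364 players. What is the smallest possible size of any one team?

49

Minimizing one value means maximizing the remaining 12.
The other 12 can take up 12 × 197 = 2364 ≥ 1364 − 49, so one team can sit at its floor of 49.
Achievable: one at 49 and the other 12 totalling 1315, which fits since 12 × 49 ≤ 1315 ≤ 12 × 197.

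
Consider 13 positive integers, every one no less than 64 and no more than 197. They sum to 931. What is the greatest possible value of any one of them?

163

To make one integer as large as possible, make the other 12 as small as possible.
The other 12 contribute at least 12 × 64 = 768, leaving at most 931 − 768 = 163.
Since 163 ≤ 197, this is achievable: one at 163 and 12 at 64.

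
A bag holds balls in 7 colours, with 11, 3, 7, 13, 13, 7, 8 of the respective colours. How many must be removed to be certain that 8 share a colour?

In the worst case you take as many as possible of each colour without reaching 8: 7 + 3 + 7 + 7 + 7 + 7 + 7 = 45.
The next one must give 8 of some colour, so 45 + 1 = 46.

46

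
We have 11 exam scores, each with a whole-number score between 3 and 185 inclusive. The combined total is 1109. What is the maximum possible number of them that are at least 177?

6

If k of the values are ≥ 177, the total is ≥ 177k + 3(11 − k).
Setting 177k + 3(11 − k) ≤ 1109 gives 174k ≤ 1076, so k ≤ 6.
k = 6 is achieved by 6 values at 177 and 5 at 3, total 1077; add 32 to one value (staying below 177) to reach 1109.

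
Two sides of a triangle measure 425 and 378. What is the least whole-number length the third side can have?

48

The third side must exceed |425 − 378| = 47.
The smallest integer above 47 is 48.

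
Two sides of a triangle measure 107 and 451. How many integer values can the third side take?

The triangle inequality gives |107 − 451| < c < 107 + 451, i.e. 344 < c < 558.
So c can be any integer from 345 to 557: 213 values.

213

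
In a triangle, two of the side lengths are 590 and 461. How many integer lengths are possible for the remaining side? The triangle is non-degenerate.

The triangle inequality gives |590 − 461| < c < 590 + 461, i.e. 129 < c < 1051.
So c can be any integer from 130 to 1050: 921 values.

921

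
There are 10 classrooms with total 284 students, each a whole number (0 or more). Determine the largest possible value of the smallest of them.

28

The 10 values sum to 284, so their minimum is at most ⌊284/10⌋ = 28.
Achievable: 6 of them at 28 and 4 at 29 total 284.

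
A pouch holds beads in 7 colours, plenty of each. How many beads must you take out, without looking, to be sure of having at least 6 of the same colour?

36

You could draw 5 of every colour without reaching 6 of any — 35 in all.
One more forces 6 of some colour, so 35 + 1 = 36.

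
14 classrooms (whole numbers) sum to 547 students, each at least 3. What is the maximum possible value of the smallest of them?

39

If every one of the 14 were at least 40, the total would be at least 14 × 40 = 560 > 547.
Equality holds with 13 values of 39 and 1 value of 40.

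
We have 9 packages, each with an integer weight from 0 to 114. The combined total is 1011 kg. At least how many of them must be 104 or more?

8

Each value short of 104 is at most 103, costing at least 114 − 103 = 11 against the maximum total of 1026.
We can afford to lose at most 1026 − 1011 = 15, so at most ⌊15/11⌋ = 1 fall short, and at least 8 are ≥ 104.
Exactly 8 works: 8 values at 114 and 1 at 103 total 1015; lower one of the high values by 4 (still ≥ 104) to hit 1011.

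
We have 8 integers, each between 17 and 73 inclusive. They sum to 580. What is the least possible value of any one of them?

69

Minimizing one value means maximizing the remaining 7.
The other 7 contribute at most 7 × 73 = 511, leaving at least 580 − 511 = 69.
Since 69 ≥ 17, this is achievable: one at 69 and 7 at 73.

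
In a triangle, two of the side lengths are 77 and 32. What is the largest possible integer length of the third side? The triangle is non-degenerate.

108

The third side must be less than 77 + 32 = 109.
The largest integer below 109 is 108.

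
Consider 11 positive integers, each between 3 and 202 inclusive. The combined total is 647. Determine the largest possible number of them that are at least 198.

3

With k values at 198 or above and the rest at least 3, the sum is at least 33 + 195k.
Since the sum is 647, we need 195k ≤ 614, i.e. k ≤ 3.
k = 3 is achieved by 3 values at 198 and 8 at 3, total 618; add 29 to one value (staying below 198) to reach 647.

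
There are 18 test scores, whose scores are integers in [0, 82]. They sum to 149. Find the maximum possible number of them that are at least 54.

If k of the values are ≥ 54, the total is ≥ 54k + 0(18 − k).
Setting 54k + 0(18 − k) ≤ 149 gives 54k ≤ 149, so k ≤ 2.
k = 2 is achieved by 2 values at 54 and 16 at 0, total 108; add 41 to one value (staying below 54) to reach 149.

2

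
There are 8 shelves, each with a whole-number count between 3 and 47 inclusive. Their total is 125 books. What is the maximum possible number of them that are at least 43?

If k of the values are ≥ 43, the total is ≥ 43k + 3(8 − k).
Setting 43k + 3(8 − k) ≤ 125 gives 40k ≤ 101, so k ≤ 2.
k = 2 is achieved by 2 values at 43 and 6 at 3, total 104; add 21 to one value (staying below 43) to reach 125.

2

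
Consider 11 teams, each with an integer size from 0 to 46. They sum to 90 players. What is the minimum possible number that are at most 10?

3

If only k of them are at most 10, the other 11 − k are at least 11, so the total is at least (11 − k)·11 + k·0.
This is ≤ 90, so (11 − k)·11 + 0k ≤ 90, which gives k ≥ 3.
Exactly 3 works: 3 values at 0 and 8 at 11 total 88; raise one of the low values by 2 (still ≤ 10) to hit 90.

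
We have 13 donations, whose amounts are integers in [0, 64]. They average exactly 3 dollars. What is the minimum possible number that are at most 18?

The total is 13 × 3 = 39.
If only k of them are at most 18, the other 13 − k are at least 19, so the total is at least (13 − k)·19 + k·0.
This is ≤ 39, so (13 − k)·19 + 0k ≤ 39, which gives k ≥ 11.
Exactly 11 works: 11 values at 0 and 2 at 19 total 38; raise one of the low values by 1 (still ≤ 18) to hit 39.

11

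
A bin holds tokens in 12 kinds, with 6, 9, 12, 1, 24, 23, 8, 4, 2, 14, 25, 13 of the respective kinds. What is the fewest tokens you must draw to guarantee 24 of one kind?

In the worst case you take as many as possible of each kind without reaching 24: 6 + 9 + 12 + 1 + 23 + 23 + 8 + 4 + 2 + 14 + 23 + 13 = 138.
The next one must give 24 of some kind, so 138 + 1 = 139.

139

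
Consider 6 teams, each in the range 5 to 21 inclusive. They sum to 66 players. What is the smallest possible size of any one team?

5

Minimizing one value means maximizing the remaining 5.
The other 5 can take up 5 × 21 = 105 ≥ 66 − 5, so one team can sit at its floor of 5.
Achievable: one at 5 and the other 5 totalling 61, which fits since 5 × 5 ≤ 61 ≤ 5 × 21.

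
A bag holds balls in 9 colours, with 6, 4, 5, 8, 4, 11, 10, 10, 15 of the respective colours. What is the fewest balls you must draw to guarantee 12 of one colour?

70

In the worst case you take as many as possible of each colour without reaching 12: 6 + 4 + 5 + 8 + 4 + 11 + 10 + 10 + 11 = 69.
The next one must give 12 of some colour, so 69 + 1 = 70.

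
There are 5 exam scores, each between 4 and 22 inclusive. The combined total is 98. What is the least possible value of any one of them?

Minimizing one value means maximizing the remaining 4.
The other 4 contribute at most 4 × 22 = 88, leaving at least 98 − 88 = 10.
Since 10 ≥ 4, this is achievable: one at 10 and 4 at 22.

10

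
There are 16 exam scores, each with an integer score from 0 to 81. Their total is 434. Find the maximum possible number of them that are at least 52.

If k of the values are ≥ 52, the total is ≥ 52k + 0(16 − k).
Setting 52k + 0(16 − k) ≤ 434 gives 52k ≤ 434, so k ≤ 8.
k = 8 is achieved by 8 values at 52 and 8 at 0, total 416; add 18 to one value (staying below 52) to reach 434.

8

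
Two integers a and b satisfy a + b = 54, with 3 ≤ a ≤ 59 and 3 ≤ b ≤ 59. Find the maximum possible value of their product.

729

ab = a(54 − a) is maximized when a is as near 54/2 as the bounds allow.
Taking a = 27 and b = 27 (both in [3, 59]) gives ab = 729.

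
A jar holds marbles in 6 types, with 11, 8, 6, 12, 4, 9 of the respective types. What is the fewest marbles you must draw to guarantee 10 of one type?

In the worst case you take as many as possible of each type without reaching 10: 9 + 8 + 6 + 9 + 4 + 9 = 45.
The next one must give 10 of some type, so 45 + 1 = 46.

46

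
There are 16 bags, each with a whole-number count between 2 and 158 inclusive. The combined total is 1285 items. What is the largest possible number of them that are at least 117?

10

If k of the values are ≥ 117, the total is ≥ 117k + 2(16 − k).
Setting 117k + 2(16 − k) ≤ 1285 gives 115k ≤ 1253, so k ≤ 10.
k = 10 is achieved by 10 values at 117 and 6 at 2, total 1182; add 103 to one value (staying below 117) to reach 1285.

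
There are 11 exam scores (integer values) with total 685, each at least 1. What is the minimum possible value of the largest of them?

63

Some value must be at least ⌈685/11⌉ = 63, since 11 × 62 = 682 < 685.
Taking 8 copies of 62 and 3 copies of 63 gives exactly 685, so 63 is attained.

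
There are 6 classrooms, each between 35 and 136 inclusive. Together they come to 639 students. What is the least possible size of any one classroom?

35

To make one classroom as small as possible, make the other 5 as large as possible.
The other 5 can take up 5 × 136 = 680 ≥ 639 − 35, so one classroom can sit at its floor of 35.
Achievable: one at 35 and the other 5 totalling 604, which fits since 5 × 35 ≤ 604 ≤ 5 × 136.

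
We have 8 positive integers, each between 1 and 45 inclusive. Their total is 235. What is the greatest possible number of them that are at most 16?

4

Suppose k of them are at most 16. Those contribute at most 16 each and the rest at most 45 each.
So the total is at most 16k + 45(8 − k) = 360 − 29k. This must still be ≥ 235, so k ≤ 4.
k = 4 is achieved by 4 values at 16 and 4 at 45, total 244; lower one of the 45's by 9 (still > 16) to reach 235.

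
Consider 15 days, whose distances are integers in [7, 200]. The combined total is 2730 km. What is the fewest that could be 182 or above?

1

If only k of them are at least 182, the other 15 − k are at most 181, so the total is at most k·200 + (15 − k)·181.
This must reach 2730, so k·200 + (15 − k)·181 ≥ 2730, giving k ≥ 1.
Exactly 1 works: 1 value at 200 and 14 at 181 total 2734; lower one of the high values by 4 (still ≥ 182) to hit 2730.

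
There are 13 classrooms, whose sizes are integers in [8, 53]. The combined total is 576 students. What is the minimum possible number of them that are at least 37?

Suppose at most 13 − j of them reach 37; then j values are ≤ 36 and the rest ≤ 53.
The total is then ≤ 36·j + 53·(13 − j) = 689 − 17j. For this to be ≥ 576 we need j ≤ 6, so at least 13 − 6 = 7 must reach 37.
Exactly 7 works: 7 values at 53 and 6 at 36 total 587; lower one of the high values by 11 (still ≥ 37) to hit 576.

7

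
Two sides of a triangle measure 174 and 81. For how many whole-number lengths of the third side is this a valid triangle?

The triangle inequality gives |174 − 81| < c < 174 + 81, i.e. 93 < c < 255.
So c can be any integer from 94 to 254: 161 values.

161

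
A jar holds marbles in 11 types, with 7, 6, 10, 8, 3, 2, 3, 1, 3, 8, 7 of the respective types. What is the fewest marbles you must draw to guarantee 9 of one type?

57

In the worst case you take as many as possible of each type without reaching 9: 7 + 6 + 8 + 8 + 3 + 2 + 3 + 1 + 3 + 8 + 7 = 56.
The next one must give 9 of some type, so 56 + 1 = 57.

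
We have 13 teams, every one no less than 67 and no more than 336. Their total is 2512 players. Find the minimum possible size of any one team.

Minimizing one value means maximizing the remaining 12.
The other 12 can take up 12 × 336 = 4032 ≥ 2512 − 67, so one team can sit at its floor of 67.
Achievable: one at 67 and the other 12 totalling 2445, which fits since 12 × 67 ≤ 2445 ≤ 12 × 336.

67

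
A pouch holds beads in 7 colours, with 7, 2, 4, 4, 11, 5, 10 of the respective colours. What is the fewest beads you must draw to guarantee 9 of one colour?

In the worst case you take as many as possible of each colour without reaching 9: 7 + 2 + 4 + 4 + 8 + 5 + 8 = 38.
The next one must give 9 of some colour, so 38 + 1 = 39.

39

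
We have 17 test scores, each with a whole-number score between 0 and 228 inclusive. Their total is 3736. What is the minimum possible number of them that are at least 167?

Suppose at most 17 − j of them reach 167; then j values are ≤ 166 and the rest ≤ 228.
The total is then ≤ 166·j + 228·(17 − j) = 3876 − 62j. For this to be ≥ 3736 we need j ≤ 2, so at least 17 − 2 = 15 must reach 167.
Exactly 15 works: 15 values at 228 and 2 at 166 total 3752; lower one of the high values by 16 (still ≥ 167) to hit 3736.

15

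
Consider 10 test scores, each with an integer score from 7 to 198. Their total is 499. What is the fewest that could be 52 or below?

1

If only k of them are at most 52, the other 10 − k are at least 53, so the total is at least (10 − k)·53 + k·7.
This is ≤ 499, so (10 − k)·53 + 7k ≤ 499, which gives k ≥ 1.
Exactly 1 works: 1 value at 7 and 9 at 53 total 484; raise one of the low values by 15 (still ≤ 52) to hit 499.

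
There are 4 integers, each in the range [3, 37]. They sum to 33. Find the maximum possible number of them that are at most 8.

Suppose k of them are at most 8. Those contribute at most 8 each and the rest at most 37 each.
So the total is at most 8k + 37(4 − k) = 148 − 29k. This must still be ≥ 33, so k ≤ 3.
k = 3 is achieved by 3 values at 8 and 1 at 37, total 61; lower one of the 37's by 28 (still > 8) to reach 33.

3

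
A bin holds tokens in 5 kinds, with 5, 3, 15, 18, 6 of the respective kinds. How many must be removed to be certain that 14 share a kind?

In the worst case you take as many as possible of each kind without reaching 14: 5 + 3 + 13 + 13 + 6 = 40.
The next one must give 14 of some kind, so 40 + 1 = 41.

41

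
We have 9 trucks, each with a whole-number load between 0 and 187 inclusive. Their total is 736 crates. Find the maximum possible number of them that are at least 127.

If k of the values are ≥ 127, the total is ≥ 127k + 0(9 − k).
Setting 127k + 0(9 − k) ≤ 736 gives 127k ≤ 736, so k ≤ 5.
k = 5 is achieved by 5 values at 127 and 4 at 0, total 635; add 101 to one value (staying below 127) to reach 736.

5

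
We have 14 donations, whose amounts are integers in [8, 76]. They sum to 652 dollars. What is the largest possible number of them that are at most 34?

9

Suppose k of them are at most 34. Those contribute at most 34 each and the rest at most 76 each.
So the total is at most 34k + 76(14 − k) = 1064 − 42k. This must still be ≥ 652, so k ≤ 9.
k = 9 is achieved by 9 values at 34 and 5 at 76, total 686; lower one of the 76's by 34 (still > 34) to reach 652.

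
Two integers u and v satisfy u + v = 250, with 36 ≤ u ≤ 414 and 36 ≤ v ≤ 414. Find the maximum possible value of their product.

15625

With u + v fixed, uv peaks when the two are closest together.
Taking u = 125 and v = 125 (both in [36, 414]) gives uv = 15625.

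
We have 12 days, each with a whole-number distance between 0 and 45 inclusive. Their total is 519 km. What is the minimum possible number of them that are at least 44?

2

Each value short of 44 is at most 43, costing at least 45 − 43 = 2 against the maximum total of 540.
We can afford to lose at most 540 − 519 = 21, so at most ⌊21/2⌋ = 10 fall short, and at least 2 are ≥ 44.
Exactly 2 works: 2 values at 45 and 10 at 43 total 520; lower one of the high values by 1 (still ≥ 44) to hit 519.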